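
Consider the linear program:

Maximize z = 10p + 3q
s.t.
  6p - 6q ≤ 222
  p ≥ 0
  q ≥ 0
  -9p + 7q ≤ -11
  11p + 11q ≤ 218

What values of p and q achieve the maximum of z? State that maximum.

Vertices and z = 10p + 3q:
  (11/9, 0) → z = 110/9
  (218/11, 0) → z = 2180/11
  (1647/176, 1841/176) → z = 21993/176

The binding constraints are q = 0 and 11p + 11q = 218.
Solving simultaneously gives p = 218/11, q = 0.

p = 218/11, q = 0, maximum z = 2180/11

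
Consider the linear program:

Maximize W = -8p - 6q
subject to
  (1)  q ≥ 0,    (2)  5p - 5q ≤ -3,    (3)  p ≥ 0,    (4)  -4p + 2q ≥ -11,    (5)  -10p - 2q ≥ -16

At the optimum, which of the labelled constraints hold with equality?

Vertices and W = -8p - 6q:
  (0, 3/5) → W = -18/5
  (37/30, 11/6) → W = -313/15
  (0, 8) → W = -48

The maximum is at (0, 3/5). Substituting into each constraint, equality holds for (2) and (3); the remaining constraints have slack.

(2) and (3)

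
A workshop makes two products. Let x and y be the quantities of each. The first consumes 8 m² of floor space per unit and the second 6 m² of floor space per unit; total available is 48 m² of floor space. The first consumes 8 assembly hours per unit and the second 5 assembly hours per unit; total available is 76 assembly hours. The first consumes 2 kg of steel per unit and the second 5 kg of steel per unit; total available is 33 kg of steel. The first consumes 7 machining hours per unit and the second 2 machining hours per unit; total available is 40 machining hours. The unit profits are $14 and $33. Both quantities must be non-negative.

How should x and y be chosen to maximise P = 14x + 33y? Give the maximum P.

Vertices and P = 14x + 33y:
  (0, 0) → P = 0
  (0, 33/5) → P = 1089/5
  (40/7, 0) → P = 80
  (3/2, 6) → P = 219
  (72/13, 8/13) → P = 1272/13

The binding constraints are 8x + 6y = 48 and 2x + 5y = 33.
Solving simultaneously gives x = 3/2, y = 6.

x = 3/2, y = 6, maximum P = 219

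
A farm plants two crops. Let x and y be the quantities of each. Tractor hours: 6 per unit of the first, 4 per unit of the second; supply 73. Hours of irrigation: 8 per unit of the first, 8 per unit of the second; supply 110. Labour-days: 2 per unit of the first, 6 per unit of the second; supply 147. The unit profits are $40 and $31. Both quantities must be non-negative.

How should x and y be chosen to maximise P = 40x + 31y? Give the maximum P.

x = 9, y = 19/4, maximum P = 2029/4

Corner points and P = 40x + 31y:
  (0, 0) → P = 0
  (0, 55/4) → P = 1705/4
  (73/6, 0) → P = 1460/3
  (9, 19/4) → P = 2029/4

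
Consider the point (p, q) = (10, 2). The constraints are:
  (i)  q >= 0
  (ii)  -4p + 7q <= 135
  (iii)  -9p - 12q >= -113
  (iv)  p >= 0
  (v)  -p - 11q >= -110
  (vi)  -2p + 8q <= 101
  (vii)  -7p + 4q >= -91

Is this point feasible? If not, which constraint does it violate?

not feasible — violates (iii)

Constraint (iii): -9p - 12q = -114, which is not ≥ -113. All other constraints are satisfied.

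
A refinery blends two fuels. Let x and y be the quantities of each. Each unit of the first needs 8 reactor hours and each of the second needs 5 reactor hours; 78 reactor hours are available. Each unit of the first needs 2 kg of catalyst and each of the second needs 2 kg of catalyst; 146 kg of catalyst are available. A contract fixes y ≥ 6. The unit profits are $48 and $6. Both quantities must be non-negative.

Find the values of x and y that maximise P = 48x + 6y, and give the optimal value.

Extreme points and P = 48x + 6y:
  (0, 78/5) → P = 468/5
  (0, 6) → P = 36
  (6, 6) → P = 324

At the optimal vertex, 8x + 5y = 78 and y = 6.
Solving simultaneously gives x = 6, y = 6.

x = 6, y = 6, maximum P = 324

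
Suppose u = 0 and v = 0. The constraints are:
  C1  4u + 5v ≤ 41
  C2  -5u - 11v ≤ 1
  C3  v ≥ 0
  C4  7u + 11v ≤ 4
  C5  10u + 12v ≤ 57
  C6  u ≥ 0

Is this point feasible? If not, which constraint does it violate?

C1: 0 ≤ 41 ✓
C2: 0 ≤ 1 ✓
C3: 0 ≥ 0 ✓
C4: 0 ≤ 4 ✓
C5: 0 ≤ 57 ✓
C6: 0 ≥ 0 ✓

feasible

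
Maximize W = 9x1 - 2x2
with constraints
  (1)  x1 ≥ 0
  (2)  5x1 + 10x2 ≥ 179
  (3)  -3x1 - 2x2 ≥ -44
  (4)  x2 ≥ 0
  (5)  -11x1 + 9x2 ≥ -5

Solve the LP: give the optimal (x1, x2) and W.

Extreme points and W = 9x1 - 2x2:
  (0, 179/10) → W = -179/5
  (0, 22) → W = -44
  (41/10, 317/20) → W = 26/5

At the optimal vertex, 5x1 + 10x2 = 179 and -3x1 - 2x2 = -44.
Solving simultaneously gives x1 = 41/10, x2 = 317/20.

x1 = 41/10, x2 = 317/20, maximum W = 26/5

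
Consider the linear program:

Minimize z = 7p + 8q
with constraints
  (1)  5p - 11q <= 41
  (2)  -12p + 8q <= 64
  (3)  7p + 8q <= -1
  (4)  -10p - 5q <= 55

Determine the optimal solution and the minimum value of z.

p = -80/27, q = -137/27, minimum z = -184/3

Vertices and z = 7p + 8q:
  (317/117, -292/117) → z = -1
  (-80/27, -137/27) → z = -184/3
  (-65/19, 109/38) → z = -1
  (-38/7, -1/7) → z = -274/7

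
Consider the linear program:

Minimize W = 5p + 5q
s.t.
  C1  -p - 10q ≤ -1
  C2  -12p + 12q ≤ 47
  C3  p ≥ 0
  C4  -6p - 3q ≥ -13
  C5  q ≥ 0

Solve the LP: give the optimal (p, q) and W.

The binding constraints are -p - 10q = -1 and p = 0.
Solving simultaneously gives p = 0, q = 1/10.

p = 0, q = 1/10, minimum W = 1/2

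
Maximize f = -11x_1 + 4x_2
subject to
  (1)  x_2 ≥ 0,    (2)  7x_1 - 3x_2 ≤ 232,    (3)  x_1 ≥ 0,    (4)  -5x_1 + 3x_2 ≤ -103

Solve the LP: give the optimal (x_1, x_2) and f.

Corner points and f = -11x_1 + 4x_2:
  (232/7, 0) → f = -2552/7
  (103/5, 0) → f = -1133/5
  (129/2, 439/6) → f = -2501/6

x_1 = 103/5, x_2 = 0, maximum f = -1133/5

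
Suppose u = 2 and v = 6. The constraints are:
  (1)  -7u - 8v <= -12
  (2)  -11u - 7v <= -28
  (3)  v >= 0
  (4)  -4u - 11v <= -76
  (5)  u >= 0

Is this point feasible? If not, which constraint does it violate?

not feasible — violates (4)

Constraint (4): -4u - 11v = -74, which is not ≤ -76. All other constraints are satisfied.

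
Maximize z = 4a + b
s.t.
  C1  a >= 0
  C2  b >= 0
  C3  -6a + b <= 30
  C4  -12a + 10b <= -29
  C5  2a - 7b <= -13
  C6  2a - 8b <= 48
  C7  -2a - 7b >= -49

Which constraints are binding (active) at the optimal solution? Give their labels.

C5 and C7

Vertices and z = 4a + b:
  (333/64, 107/32) → z = 773/32
  (693/104, 265/52) → z = 127/4
  (9, 31/7) → z = 283/7

The maximum is at (9, 31/7). Substituting into each constraint, equality holds for C5 and C7; the remaining constraints have slack.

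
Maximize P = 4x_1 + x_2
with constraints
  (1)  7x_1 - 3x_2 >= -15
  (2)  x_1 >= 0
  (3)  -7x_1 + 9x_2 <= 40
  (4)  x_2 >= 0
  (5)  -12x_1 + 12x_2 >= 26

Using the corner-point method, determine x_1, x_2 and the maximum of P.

x_1 = 41/4, x_2 = 149/12, maximum P = 641/12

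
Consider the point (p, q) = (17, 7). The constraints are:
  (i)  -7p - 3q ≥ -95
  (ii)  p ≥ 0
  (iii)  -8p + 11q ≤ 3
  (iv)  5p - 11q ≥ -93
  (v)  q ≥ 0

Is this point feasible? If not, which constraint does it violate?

not feasible — violates (i)

Constraint (i): -7p - 3q = -140, which is not ≥ -95. All other constraints are satisfied.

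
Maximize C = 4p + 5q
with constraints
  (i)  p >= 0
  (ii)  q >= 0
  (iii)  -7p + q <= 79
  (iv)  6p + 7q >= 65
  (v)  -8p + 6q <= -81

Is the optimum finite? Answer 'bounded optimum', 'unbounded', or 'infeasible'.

unbounded

From the feasible point (65/6, 0), moving in the direction (6, 8) keeps every constraint satisfied while C increases without bound.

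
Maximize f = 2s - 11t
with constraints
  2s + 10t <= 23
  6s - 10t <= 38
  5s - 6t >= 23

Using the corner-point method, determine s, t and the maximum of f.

s = 1/7, t = -26/7, maximum f = 288/7

Feasible corners and f = 2s - 11t:
  (61/8, 31/40) → f = 269/40
  (184/31, 69/62) → f = -23/62
  (1/7, -26/7) → f = 288/7

The binding constraints are 6s - 10t = 38 and 5s - 6t = 23.
Solving simultaneously gives s = 1/7, t = -26/7.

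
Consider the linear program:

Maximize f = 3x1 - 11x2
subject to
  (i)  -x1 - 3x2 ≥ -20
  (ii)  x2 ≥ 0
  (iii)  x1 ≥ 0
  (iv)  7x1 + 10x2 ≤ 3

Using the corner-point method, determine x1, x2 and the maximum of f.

x1 = 3/7, x2 = 0, maximum f = 9/7

Extreme points and f = 3x1 - 11x2:
  (0, 0) → f = 0
  (3/7, 0) → f = 9/7
  (0, 3/10) → f = -33/10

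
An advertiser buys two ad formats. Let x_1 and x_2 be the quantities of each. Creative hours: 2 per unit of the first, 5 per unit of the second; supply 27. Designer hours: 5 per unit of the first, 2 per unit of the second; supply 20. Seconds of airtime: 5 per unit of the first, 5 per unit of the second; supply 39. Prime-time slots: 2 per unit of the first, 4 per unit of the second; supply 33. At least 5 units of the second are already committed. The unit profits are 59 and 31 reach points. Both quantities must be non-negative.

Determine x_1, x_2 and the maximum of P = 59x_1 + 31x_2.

Corner points and P = 59x_1 + 31x_2:
  (0, 27/5) → P = 837/5
  (0, 5) → P = 155
  (1, 5) → P = 214

The optimum lies where 2x_1 + 5x_2 = 27 and x_2 = 5.
Solving simultaneously gives x_1 = 1, x_2 = 5.

x_1 = 1, x_2 = 5, maximum P = 214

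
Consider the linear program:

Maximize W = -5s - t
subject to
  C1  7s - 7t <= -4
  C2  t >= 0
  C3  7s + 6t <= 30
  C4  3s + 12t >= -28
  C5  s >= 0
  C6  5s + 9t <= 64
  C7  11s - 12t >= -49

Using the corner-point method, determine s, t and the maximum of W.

Corner points and W = -5s - t:
  (186/91, 34/13) → W = -1168/91
  (0, 4/7) → W = -4/7
  (11/25, 673/150) → W = -1003/150
  (0, 49/12) → W = -49/12

At the optimal vertex, 7s - 7t = -4 and s = 0.
Solving simultaneously gives s = 0, t = 4/7.

s = 0, t = 4/7, maximum W = -4/7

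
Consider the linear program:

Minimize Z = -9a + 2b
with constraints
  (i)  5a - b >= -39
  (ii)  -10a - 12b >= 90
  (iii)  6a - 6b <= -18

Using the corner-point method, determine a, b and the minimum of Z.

Feasible corners and Z = -9a + 2b:
  (-279/35, -6/7) → Z = 2451/35
  (-9, -6) → Z = 69
  (-63/11, -30/11) → Z = 507/11

a = -63/11, b = -30/11, minimum Z = 507/11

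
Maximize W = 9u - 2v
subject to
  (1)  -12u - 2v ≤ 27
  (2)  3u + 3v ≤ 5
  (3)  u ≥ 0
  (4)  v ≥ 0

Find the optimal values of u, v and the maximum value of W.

Feasible corners and W = 9u - 2v:
  (0, 5/3) → W = -10/3
  (5/3, 0) → W = 15
  (0, 0) → W = 0

u = 5/3, v = 0, maximum W = 15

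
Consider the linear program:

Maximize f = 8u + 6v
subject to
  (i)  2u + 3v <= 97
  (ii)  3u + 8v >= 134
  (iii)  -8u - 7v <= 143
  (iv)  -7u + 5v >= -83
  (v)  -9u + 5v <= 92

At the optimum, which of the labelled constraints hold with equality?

(i) and (iv)

Extreme points and f = 8u + 6v:
  (734/31, 513/31) → f = 8950/31
  (209/37, 1057/37) → f = 8014/37
  (1334/71, 689/71) → f = 14806/71
  (-22/29, 494/29) → f = 2788/29

The maximum is at (734/31, 513/31). Substituting into each constraint, equality holds for (i) and (iv); the remaining constraints have slack.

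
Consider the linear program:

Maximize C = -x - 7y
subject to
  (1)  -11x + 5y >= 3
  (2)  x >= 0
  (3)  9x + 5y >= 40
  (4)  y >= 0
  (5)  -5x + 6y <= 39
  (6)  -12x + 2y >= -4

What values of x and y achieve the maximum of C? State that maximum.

x = 50/39, y = 74/13, maximum C = -1604/39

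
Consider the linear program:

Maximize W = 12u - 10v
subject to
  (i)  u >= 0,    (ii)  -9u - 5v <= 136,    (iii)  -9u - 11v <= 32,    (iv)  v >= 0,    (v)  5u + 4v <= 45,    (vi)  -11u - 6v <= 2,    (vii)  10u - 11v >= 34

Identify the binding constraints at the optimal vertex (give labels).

Corner points and W = 12u - 10v:
  (9, 0) → W = 108
  (17/5, 0) → W = 204/5
  (631/95, 56/19) → W = 4772/95

The maximum is at (9, 0). Substituting into each constraint, equality holds for (iv) and (v); the remaining constraints have slack.

(iv) and (v)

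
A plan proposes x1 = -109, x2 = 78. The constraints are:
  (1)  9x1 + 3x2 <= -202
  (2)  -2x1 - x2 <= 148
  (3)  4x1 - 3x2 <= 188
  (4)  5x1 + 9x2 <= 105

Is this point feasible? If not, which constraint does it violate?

Constraint (4): 5x1 + 9x2 = 157, which is not ≤ 105. All other constraints are satisfied.

not feasible — violates (4)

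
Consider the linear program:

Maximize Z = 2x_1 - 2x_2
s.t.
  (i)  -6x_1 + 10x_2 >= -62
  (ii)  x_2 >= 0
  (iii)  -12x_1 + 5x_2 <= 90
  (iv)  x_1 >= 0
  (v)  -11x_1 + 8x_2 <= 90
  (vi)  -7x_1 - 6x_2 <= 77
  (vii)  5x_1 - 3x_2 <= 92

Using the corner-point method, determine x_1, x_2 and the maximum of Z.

x_1 = 367/16, x_2 = 121/16, maximum Z = 123/4

Feasible corners and Z = 2x_1 - 2x_2:
  (31/3, 0) → Z = 62/3
  (367/16, 121/16) → Z = 123/4
  (0, 0) → Z = 0
  (0, 45/4) → Z = -45/2
  (1006/7, 1462/7) → Z = -912/7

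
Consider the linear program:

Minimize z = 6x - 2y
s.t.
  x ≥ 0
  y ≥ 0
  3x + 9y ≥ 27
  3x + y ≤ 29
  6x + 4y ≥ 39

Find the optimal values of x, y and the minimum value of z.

x = 0, y = 29, minimum z = -58

Extreme points and z = 6x - 2y:
  (0, 29) → z = -58
  (0, 39/4) → z = -39/2
  (9, 0) → z = 54
  (29/3, 0) → z = 58
  (81/14, 15/14) → z = 228/7

At the optimal vertex, x = 0 and 3x + y = 29.
Solving simultaneously gives x = 0, y = 29.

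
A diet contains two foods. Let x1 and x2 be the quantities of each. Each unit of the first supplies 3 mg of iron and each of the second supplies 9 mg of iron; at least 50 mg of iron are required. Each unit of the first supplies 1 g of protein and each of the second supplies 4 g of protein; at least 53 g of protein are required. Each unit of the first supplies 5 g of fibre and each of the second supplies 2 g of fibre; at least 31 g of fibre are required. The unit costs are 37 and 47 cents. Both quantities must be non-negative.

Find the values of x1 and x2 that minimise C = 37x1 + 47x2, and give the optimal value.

x1 = 1, x2 = 13, minimum C = 648

The feasible region is unbounded (it extends along (0, 1), (1, 0)), but C strictly increases along every unbounded feasible direction, so there is no improving ray and the minimum is attained at a vertex.

The optimum lies where x1 + 4x2 = 53 and 5x1 + 2x2 = 31.
Solving simultaneously gives x1 = 1, x2 = 13.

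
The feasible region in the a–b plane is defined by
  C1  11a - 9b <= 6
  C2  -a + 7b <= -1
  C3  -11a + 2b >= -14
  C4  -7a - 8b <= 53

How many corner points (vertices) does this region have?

Intersecting each pair of boundary lines and keeping only the points that satisfy every inequality leaves:
  (33/68, -5/68)
  (-429/151, -625/151)
  (-121/19, -20/19)

3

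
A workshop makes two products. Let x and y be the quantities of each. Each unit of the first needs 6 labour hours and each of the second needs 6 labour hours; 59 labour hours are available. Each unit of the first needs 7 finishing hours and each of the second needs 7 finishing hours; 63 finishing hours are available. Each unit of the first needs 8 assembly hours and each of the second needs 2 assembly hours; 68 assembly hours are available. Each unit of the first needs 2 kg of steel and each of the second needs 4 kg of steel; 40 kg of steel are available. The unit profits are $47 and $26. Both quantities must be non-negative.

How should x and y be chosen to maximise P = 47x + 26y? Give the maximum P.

Corner points and P = 47x + 26y:
  (0, 0) → P = 0
  (0, 9) → P = 234
  (17/2, 0) → P = 799/2
  (25/3, 2/3) → P = 409

x = 25/3, y = 2/3, maximum P = 409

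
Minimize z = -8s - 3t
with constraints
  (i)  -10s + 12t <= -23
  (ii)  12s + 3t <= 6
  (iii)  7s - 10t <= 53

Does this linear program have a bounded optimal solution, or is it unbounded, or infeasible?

Vertices and z = -8s - 3t:
  (47/58, -36/29) → z = -80/29
  (-203/8, -369/16) → z = 4355/16
  (73/47, -198/47) → z = 10/47
The feasible region has finitely many vertices and no improving ray; the minimum is -80/29 at (47/58, -36/29).

bounded optimum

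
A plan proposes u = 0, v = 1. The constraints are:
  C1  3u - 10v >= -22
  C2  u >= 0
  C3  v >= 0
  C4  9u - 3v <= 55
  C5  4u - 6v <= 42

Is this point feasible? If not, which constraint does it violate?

C1: -10 ≥ -22 ✓
C2: 0 ≥ 0 ✓
C3: 1 ≥ 0 ✓
C4: -3 ≤ 55 ✓
C5: -6 ≤ 42 ✓

feasible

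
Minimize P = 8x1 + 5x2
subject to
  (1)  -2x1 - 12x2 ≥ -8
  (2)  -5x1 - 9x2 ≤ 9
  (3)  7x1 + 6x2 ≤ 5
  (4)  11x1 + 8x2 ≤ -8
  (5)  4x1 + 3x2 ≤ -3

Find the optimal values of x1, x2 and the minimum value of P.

x1 = -30/7, x2 = 29/21, minimum P = -575/21

Corner points and P = 8x1 + 5x2:
  (-30/7, 29/21) → P = -575/21
  (-10/7, 19/21) → P = -145/21
  (0, -1) → P = -5

The optimum lies where -2x1 - 12x2 = -8 and -5x1 - 9x2 = 9.
Solving simultaneously gives x1 = -30/7, x2 = 29/21.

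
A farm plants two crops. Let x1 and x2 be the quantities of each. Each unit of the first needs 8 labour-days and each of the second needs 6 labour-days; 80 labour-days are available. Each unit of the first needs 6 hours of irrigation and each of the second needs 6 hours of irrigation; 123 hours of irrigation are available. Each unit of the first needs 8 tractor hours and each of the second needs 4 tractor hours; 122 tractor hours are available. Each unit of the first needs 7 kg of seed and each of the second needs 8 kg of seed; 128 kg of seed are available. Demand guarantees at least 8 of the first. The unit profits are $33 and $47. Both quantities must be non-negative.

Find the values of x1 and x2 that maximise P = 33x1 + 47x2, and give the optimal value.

x1 = 8, x2 = 8/3, maximum P = 1168/3

Feasible corners and P = 33x1 + 47x2:
  (10, 0) → P = 330
  (8, 0) → P = 264
  (8, 8/3) → P = 1168/3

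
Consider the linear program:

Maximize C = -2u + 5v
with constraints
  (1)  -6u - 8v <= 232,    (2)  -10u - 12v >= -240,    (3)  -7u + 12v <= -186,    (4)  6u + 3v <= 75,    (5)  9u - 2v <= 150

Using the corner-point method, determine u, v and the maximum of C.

u = 714/47, v = -312/47, maximum C = -2988/47

Extreme points and C = -2u + 5v:
  (-81/8, -685/32) → C = -2777/32
  (184/21, -249/7) → C = -4103/21
  (714/47, -312/47) → C = -2988/47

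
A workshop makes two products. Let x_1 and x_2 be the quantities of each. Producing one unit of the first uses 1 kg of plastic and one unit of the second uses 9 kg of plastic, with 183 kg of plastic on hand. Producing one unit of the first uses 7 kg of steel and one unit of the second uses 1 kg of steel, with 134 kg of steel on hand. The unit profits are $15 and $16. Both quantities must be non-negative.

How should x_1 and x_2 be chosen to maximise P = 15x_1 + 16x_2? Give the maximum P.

x_1 = 33/2, x_2 = 37/2, maximum P = 1087/2

Corner points and P = 15x_1 + 16x_2:
  (0, 0) → P = 0
  (0, 61/3) → P = 976/3
  (134/7, 0) → P = 2010/7
  (33/2, 37/2) → P = 1087/2

The optimum lies where x_1 + 9x_2 = 183 and 7x_1 + x_2 = 134.
Solving simultaneously gives x_1 = 33/2, x_2 = 37/2.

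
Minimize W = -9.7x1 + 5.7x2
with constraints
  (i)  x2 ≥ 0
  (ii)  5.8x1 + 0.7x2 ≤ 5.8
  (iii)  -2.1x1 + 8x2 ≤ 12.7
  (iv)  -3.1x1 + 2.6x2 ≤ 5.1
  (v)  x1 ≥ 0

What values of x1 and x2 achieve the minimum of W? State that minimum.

x1 = 1, x2 = 0, minimum W = -9.7

Extreme points and W = -9.7x1 + 5.7x2:
  (1, 0) → W = -97/10
  (0, 0) → W = 0
  (3751/4787, 8584/4787) → W = 125441/47870
  (0, 127/80) → W = 7239/800

The optimum lies where x2 = 0 and 5.8x1 + 0.7x2 = 5.8.
Solving simultaneously gives x1 = 1, x2 = 0.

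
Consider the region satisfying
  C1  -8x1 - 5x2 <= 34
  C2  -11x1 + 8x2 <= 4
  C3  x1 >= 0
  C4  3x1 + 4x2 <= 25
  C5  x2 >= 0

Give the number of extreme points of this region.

Of the 10 pairwise boundary intersections, those satisfying every inequality are:
  (0, 1/2)
  (46/17, 287/68)
  (0, 0)
  (25/3, 0)

4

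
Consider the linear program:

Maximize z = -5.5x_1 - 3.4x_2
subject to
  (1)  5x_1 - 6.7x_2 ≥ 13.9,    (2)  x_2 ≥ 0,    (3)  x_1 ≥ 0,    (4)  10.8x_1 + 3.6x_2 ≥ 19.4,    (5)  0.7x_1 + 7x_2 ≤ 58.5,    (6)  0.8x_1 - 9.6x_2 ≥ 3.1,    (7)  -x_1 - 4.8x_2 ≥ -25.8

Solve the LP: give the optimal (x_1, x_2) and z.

The optimum lies where x_2 = 0 and 0.8x_1 - 9.6x_2 = 3.1.
Solving simultaneously gives x_1 = 31/8, x_2 = 0.

x_1 = 3.875, x_2 = 0, maximum z = -21.3125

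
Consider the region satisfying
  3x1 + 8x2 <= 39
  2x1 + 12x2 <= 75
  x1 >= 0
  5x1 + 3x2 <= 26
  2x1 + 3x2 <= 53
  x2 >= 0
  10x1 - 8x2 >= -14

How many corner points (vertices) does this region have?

Intersecting each pair of boundary lines and keeping only the points that satisfy every inequality leaves:
  (91/31, 117/31)
  (25/13, 54/13)
  (0, 0)
  (0, 7/4)
  (26/5, 0)

5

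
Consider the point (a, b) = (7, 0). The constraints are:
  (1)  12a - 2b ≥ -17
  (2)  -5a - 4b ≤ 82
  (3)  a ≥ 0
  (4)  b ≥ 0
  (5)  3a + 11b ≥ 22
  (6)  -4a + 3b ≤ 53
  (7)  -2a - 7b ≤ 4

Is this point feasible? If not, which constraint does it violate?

Constraint (5): 3a + 11b = 21, which is not ≥ 22. All other constraints are satisfied.

not feasible — violates (5)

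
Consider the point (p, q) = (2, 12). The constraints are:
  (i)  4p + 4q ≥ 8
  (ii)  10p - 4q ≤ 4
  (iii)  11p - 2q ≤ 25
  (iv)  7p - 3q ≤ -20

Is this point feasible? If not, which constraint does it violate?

(i): 56 ≥ 8 ✓
(ii): -28 ≤ 4 ✓
(iii): -2 ≤ 25 ✓
(iv): -22 ≤ -20 ✓

feasible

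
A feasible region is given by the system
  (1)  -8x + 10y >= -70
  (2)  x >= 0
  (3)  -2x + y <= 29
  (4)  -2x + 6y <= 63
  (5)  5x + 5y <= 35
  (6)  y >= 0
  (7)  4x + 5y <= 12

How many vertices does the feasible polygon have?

3

Pairwise boundary intersections that survive every other constraint:
  (0, 0)
  (0, 12/5)
  (3, 0)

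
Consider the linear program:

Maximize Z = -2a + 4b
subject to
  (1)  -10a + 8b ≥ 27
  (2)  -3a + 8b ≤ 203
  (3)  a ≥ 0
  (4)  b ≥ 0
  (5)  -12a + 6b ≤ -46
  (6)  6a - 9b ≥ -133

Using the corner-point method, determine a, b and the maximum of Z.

Feasible corners and Z = -2a + 4b:
  (265/18, 196/9) → Z = 173/3
  (821/42, 584/21) → Z = 505/7
  (101/6, 26) → Z = 211/3

a = 821/42, b = 584/21, maximum Z = 505/7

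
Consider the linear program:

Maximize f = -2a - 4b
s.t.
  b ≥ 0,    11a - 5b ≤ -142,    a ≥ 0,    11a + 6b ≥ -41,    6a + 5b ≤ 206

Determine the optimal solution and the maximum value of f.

a = 0, b = 142/5, maximum f = -568/5

Corner points and f = -2a - 4b:
  (0, 142/5) → f = -568/5
  (64/17, 3118/85) → f = -13112/85
  (0, 206/5) → f = -824/5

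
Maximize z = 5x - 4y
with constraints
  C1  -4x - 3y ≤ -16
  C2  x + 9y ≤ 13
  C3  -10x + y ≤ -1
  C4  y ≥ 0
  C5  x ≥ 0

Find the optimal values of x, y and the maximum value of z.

x = 13, y = 0, maximum z = 65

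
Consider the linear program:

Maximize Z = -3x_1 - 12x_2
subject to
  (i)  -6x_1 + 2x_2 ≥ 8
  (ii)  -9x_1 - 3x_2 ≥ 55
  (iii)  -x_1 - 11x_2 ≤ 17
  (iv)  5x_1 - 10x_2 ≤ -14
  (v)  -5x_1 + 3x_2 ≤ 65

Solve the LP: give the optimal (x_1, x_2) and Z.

x_1 = -383/29, x_2 = -10/29, maximum Z = 1269/29

Corner points and Z = -3x_1 - 12x_2:
  (-277/48, -49/48) → Z = 473/16
  (-60/7, 155/21) → Z = -440/7
  (-383/29, -10/29) → Z = 1269/29

At the optimal vertex, -x_1 - 11x_2 = 17 and -5x_1 + 3x_2 = 65.
Solving simultaneously gives x_1 = -383/29, x_2 = -10/29.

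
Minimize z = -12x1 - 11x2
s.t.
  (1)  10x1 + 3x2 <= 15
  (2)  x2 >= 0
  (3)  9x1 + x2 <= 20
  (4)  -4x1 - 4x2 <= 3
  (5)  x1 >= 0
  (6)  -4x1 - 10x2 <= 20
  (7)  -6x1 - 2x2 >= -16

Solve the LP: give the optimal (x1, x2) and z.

x1 = 0, x2 = 5, minimum z = -55

Vertices and z = -12x1 - 11x2:
  (3/2, 0) → z = -18
  (0, 5) → z = -55
  (0, 0) → z = 0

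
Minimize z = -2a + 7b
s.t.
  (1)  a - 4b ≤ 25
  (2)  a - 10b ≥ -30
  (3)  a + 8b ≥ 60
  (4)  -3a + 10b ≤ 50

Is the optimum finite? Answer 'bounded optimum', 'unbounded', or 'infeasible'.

bounded optimum

Extreme points and z = -2a + 7b:
  (185/3, 55/6) → z = -355/6
  (110/3, 35/12) → z = -635/12
  (20, 5) → z = -5
The feasible region has finitely many vertices and no improving ray; the minimum is -355/6 at (185/3, 55/6).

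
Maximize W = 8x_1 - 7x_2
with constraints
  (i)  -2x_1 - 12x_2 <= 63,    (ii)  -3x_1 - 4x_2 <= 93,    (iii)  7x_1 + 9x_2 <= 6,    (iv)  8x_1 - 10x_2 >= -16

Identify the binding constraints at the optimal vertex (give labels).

(i) and (iii)

Feasible corners and W = 8x_1 - 7x_2:
  (213/22, -151/22) → W = 251/2
  (-411/58, -118/29) → W = -818/29
  (-42/71, 80/71) → W = -896/71

The maximum is at (213/22, -151/22). Substituting into each constraint, equality holds for (i) and (iii); the remaining constraints have slack.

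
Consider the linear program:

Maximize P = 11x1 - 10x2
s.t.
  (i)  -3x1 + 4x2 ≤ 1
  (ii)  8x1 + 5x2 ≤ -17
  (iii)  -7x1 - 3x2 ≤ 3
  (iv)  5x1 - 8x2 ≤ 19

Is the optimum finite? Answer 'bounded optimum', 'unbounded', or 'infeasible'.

infeasible

The boundaries -3x1 + 4x2 = 1 and 8x1 + 5x2 = -17 meet at (-73/47, -43/47), but that point violates -7x1 - 3x2 ≤ 3. Every candidate vertex is excluded by some other constraint, so the feasible region is empty.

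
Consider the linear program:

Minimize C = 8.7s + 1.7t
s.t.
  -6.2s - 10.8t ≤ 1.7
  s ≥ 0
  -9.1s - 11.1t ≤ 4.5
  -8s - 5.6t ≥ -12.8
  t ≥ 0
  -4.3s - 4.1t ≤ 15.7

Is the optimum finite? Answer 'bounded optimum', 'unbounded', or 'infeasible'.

bounded optimum

Vertices and C = 8.7s + 1.7t:
  (0, 16/7) → C = 136/35
  (0, 0) → C = 0
  (1.6, 0) → C = 13.92
The feasible region has finitely many vertices and no improving ray; the minimum is 0 at (0, 0).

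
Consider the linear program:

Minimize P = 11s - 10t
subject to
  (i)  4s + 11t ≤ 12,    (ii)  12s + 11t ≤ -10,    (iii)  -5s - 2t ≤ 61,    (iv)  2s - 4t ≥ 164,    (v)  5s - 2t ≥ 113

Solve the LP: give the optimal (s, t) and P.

s = 31/4, t = -297/8, minimum P = 913/2

Vertices and P = 11s - 10t:
  (126/5, -142/5) → P = 2806/5
  (26/5, -87/2) → P = 2461/5
  (31/4, -297/8) → P = 913/2
The feasible region is unbounded (it extends along (2, -5), (11, -12)), but P strictly increases along every unbounded feasible direction, so there is no improving ray and the minimum is attained at a vertex.

The optimum lies where 2s - 4t = 164 and 5s - 2t = 113.
Solving simultaneously gives s = 31/4, t = -297/8.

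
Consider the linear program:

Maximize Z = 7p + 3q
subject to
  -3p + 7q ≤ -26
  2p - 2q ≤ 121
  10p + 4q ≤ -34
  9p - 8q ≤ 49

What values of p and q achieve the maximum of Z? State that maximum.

Vertices and Z = 7p + 3q:
  (-67/41, -181/41) → Z = -1012/41
  (-435, -991/2) → Z = -9063/2
  (-19/29, -199/29) → Z = -730/29
The feasible region is unbounded (it extends along (-1, -1), (-7, -3)), but Z strictly decreases along every unbounded feasible direction, so there is no improving ray and the maximum is attained at a vertex.

p = -67/41, q = -181/41, maximum Z = -1012/41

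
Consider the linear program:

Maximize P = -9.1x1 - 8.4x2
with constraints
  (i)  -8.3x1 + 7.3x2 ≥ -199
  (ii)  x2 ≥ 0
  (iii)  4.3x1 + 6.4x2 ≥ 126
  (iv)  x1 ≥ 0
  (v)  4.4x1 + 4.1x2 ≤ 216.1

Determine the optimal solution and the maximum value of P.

Extreme points and P = -9.1x1 - 8.4x2:
  (219340/8451, 19010/8451) → P = -2155678/8451
  (79781/2205, 30601/2205) → P = -280873/630
  (0, 315/16) → P = -1323/8
  (0, 2161/41) → P = -90762/205

The optimum lies where 4.3x1 + 6.4x2 = 126 and x1 = 0.
Solving simultaneously gives x1 = 0, x2 = 315/16.

x1 = 0, x2 = 19.6875, maximum P = -165.375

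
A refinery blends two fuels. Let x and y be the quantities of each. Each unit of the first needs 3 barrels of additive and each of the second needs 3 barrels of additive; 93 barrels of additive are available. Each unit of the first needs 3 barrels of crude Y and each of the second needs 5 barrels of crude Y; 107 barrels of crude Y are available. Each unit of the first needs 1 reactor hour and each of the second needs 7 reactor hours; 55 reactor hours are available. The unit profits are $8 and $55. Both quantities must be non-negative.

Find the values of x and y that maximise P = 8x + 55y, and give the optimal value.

Extreme points and P = 8x + 55y:
  (0, 0) → P = 0
  (0, 55/7) → P = 3025/7
  (31, 0) → P = 248
  (27, 4) → P = 436

x = 27, y = 4, maximum P = 436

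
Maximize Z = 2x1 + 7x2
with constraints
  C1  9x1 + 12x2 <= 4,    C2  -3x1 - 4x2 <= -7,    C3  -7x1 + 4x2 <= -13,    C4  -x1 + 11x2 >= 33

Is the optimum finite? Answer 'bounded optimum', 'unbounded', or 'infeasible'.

Constraints 9x1 + 12x2 ≤ 4 and -3x1 - 4x2 ≤ -7 have parallel boundaries but demand opposite sides — no point can satisfy both, so the region is empty.

infeasible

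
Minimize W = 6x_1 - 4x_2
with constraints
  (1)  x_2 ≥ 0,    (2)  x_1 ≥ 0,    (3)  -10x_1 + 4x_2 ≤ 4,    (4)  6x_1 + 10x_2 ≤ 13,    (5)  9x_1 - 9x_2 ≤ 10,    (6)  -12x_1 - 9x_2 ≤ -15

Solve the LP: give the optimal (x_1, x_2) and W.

Corner points and W = 6x_1 - 4x_2:
  (217/144, 19/48) → W = 179/24
  (1/2, 1) → W = -1
  (25/21, 5/63) → W = 430/63

x_1 = 1/2, x_2 = 1, minimum W = -1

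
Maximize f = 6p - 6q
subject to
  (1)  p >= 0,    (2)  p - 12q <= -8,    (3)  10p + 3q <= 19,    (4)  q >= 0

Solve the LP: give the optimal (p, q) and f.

Feasible corners and f = 6p - 6q:
  (0, 2/3) → f = -4
  (0, 19/3) → f = -38
  (68/41, 33/41) → f = 210/41

The binding constraints are p - 12q = -8 and 10p + 3q = 19.
Solving simultaneously gives p = 68/41, q = 33/41.

p = 68/41, q = 33/41, maximum f = 210/41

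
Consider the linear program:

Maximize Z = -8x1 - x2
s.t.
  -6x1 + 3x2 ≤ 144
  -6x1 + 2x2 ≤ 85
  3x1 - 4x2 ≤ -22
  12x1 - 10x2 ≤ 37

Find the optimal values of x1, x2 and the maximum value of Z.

The feasible region is unbounded (it extends along (1, 2), (5, 6)), but Z strictly decreases along every unbounded feasible direction, so there is no improving ray and the maximum is attained at a vertex.

x1 = -148/9, x2 = -41/6, maximum Z = 2491/18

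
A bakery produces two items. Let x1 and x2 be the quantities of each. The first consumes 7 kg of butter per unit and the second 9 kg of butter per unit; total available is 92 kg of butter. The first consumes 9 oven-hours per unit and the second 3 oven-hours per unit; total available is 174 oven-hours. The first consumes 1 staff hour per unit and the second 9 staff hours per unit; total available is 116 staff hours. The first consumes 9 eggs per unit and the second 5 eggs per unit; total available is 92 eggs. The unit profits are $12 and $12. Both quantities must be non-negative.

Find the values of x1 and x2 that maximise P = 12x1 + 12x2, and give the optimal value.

x1 = 8, x2 = 4, maximum P = 144

Feasible corners and P = 12x1 + 12x2:
  (0, 0) → P = 0
  (0, 92/9) → P = 368/3
  (92/9, 0) → P = 368/3
  (8, 4) → P = 144

The binding constraints are 7x1 + 9x2 = 92 and 9x1 + 5x2 = 92.
Solving simultaneously gives x1 = 8, x2 = 4.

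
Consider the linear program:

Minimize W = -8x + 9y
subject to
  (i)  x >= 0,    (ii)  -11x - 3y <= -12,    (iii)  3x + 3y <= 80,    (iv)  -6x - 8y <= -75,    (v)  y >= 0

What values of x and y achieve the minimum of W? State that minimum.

Feasible corners and W = -8x + 9y:
  (0, 80/3) → W = 240
  (0, 75/8) → W = 675/8
  (80/3, 0) → W = -640/3
  (25/2, 0) → W = -100

The binding constraints are 3x + 3y = 80 and y = 0.
Solving simultaneously gives x = 80/3, y = 0.

x = 80/3, y = 0, minimum W = -640/3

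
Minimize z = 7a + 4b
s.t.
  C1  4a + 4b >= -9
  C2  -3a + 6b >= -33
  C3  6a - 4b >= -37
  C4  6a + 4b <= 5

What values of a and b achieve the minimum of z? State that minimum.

Feasible corners and z = 7a + 4b:
  (13/6, -53/12) → z = -5/2
  (-23/5, 47/20) → z = -114/5
  (27/8, -61/16) → z = 67/8
  (-8/3, 21/4) → z = 7/3

a = -23/5, b = 47/20, minimum z = -114/5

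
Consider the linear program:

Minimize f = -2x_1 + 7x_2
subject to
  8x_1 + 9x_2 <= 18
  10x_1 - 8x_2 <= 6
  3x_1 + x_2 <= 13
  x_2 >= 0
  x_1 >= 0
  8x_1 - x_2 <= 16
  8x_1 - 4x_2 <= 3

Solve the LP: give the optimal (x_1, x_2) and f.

Vertices and f = -2x_1 + 7x_2:
  (0, 2) → f = 14
  (99/104, 15/13) → f = 321/52
  (0, 0) → f = 0
  (3/8, 0) → f = -3/4

x_1 = 3/8, x_2 = 0, minimum f = -3/4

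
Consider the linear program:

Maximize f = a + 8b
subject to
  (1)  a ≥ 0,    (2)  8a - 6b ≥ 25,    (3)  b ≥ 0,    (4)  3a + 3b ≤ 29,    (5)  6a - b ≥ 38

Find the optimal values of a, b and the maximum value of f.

a = 143/21, b = 20/7, maximum f = 89/3

Vertices and f = a + 8b:
  (29/3, 0) → f = 29/3
  (19/3, 0) → f = 19/3
  (143/21, 20/7) → f = 89/3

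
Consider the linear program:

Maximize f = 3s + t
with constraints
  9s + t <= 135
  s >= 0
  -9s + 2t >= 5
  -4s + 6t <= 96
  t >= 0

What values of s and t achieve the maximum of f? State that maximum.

Extreme points and f = 3s + t:
  (0, 5/2) → f = 5/2
  (0, 16) → f = 16
  (81/23, 422/23) → f = 665/23

The optimum lies where -9s + 2t = 5 and -4s + 6t = 96.
Solving simultaneously gives s = 81/23, t = 422/23.

s = 81/23, t = 422/23, maximum f = 665/23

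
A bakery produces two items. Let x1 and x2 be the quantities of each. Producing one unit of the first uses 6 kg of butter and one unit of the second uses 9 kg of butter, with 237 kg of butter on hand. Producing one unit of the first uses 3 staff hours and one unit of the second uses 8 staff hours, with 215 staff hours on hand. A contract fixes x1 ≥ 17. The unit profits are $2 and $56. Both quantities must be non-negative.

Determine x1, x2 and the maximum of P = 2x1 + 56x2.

Feasible corners and P = 2x1 + 56x2:
  (79/2, 0) → P = 79
  (17, 0) → P = 34
  (17, 15) → P = 874

x1 = 17, x2 = 15, maximum P = 874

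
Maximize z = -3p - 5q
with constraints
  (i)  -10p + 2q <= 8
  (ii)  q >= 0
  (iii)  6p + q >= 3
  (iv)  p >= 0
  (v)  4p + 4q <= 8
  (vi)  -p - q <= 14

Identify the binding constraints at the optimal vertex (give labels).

Feasible corners and z = -3p - 5q:
  (1/2, 0) → z = -3/2
  (2, 0) → z = -6
  (1/5, 9/5) → z = -48/5

The maximum is at (1/2, 0). Substituting into each constraint, equality holds for (ii) and (iii); the remaining constraints have slack.

(ii) and (iii)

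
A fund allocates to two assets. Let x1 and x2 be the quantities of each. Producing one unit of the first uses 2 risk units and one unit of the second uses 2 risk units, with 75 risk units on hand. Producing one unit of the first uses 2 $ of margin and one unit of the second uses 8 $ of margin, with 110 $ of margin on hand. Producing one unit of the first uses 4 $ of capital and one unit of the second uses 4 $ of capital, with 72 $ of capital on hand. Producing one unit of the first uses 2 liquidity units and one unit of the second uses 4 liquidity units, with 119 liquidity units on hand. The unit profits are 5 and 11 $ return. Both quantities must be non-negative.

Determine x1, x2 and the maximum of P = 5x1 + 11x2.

x1 = 17/3, x2 = 37/3, maximum P = 164

Vertices and P = 5x1 + 11x2:
  (0, 0) → P = 0
  (0, 55/4) → P = 605/4
  (18, 0) → P = 90
  (17/3, 37/3) → P = 164

At the optimal vertex, 2x1 + 8x2 = 110 and 4x1 + 4x2 = 72.
Solving simultaneously gives x1 = 17/3, x2 = 37/3.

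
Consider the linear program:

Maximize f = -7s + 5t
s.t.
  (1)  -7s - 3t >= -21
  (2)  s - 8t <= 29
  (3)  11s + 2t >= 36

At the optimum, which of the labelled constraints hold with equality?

Vertices and f = -7s + 5t:
  (255/59, -182/59) → f = -2695/59
  (66/19, -21/19) → f = -567/19
  (173/45, -283/90) → f = -1279/30

The maximum is at (66/19, -21/19). Substituting into each constraint, equality holds for (1) and (3); the remaining constraints have slack.

(1) and (3)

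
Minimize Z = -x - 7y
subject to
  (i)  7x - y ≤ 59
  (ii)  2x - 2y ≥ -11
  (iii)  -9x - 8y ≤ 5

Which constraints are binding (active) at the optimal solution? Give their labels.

Extreme points and Z = -x - 7y:
  (43/4, 65/4) → Z = -249/2
  (467/65, -566/65) → Z = 699/13
  (-49/17, 89/34) → Z = -525/34

The minimum is at (43/4, 65/4). Substituting into each constraint, equality holds for (i) and (ii); the remaining constraints have slack.

(i) and (ii)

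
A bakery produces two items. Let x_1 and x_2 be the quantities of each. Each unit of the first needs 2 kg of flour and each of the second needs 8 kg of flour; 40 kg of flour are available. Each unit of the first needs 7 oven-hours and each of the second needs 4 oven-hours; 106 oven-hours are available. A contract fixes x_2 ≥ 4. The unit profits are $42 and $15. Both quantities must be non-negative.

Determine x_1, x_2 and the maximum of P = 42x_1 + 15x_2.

Feasible corners and P = 42x_1 + 15x_2:
  (0, 5) → P = 75
  (0, 4) → P = 60
  (4, 4) → P = 228

x_1 = 4, x_2 = 4, maximum P = 228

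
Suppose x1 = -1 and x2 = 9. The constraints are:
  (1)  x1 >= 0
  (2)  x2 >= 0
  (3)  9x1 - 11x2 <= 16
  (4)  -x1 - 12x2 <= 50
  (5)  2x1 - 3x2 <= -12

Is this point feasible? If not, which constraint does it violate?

Constraint (1): x1 = -1, which is not ≥ 0. All other constraints are satisfied.

not feasible — violates (1)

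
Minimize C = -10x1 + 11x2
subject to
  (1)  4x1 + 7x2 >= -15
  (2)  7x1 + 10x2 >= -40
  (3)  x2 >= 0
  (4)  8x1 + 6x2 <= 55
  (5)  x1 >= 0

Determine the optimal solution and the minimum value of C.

Extreme points and C = -10x1 + 11x2:
  (55/8, 0) → C = -275/4
  (0, 0) → C = 0
  (0, 55/6) → C = 605/6

The optimum lies where x2 = 0 and 8x1 + 6x2 = 55.
Solving simultaneously gives x1 = 55/8, x2 = 0.

x1 = 55/8, x2 = 0, minimum C = -275/4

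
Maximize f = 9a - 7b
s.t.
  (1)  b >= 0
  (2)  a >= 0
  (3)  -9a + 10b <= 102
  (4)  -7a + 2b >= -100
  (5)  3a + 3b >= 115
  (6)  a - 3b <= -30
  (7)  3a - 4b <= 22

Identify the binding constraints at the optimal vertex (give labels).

Vertices and f = 9a - 7b:
  (301/13, 807/26) → f = -231/26
  (844/57, 447/19) → f = -597/19
  (530/27, 505/27) → f = 1235/27

The maximum is at (530/27, 505/27). Substituting into each constraint, equality holds for (4) and (5); the remaining constraints have slack.

(4) and (5)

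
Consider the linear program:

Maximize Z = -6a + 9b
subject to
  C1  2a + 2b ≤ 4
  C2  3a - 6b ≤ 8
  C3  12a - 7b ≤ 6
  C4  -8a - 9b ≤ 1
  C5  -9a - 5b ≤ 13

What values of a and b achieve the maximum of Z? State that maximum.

a = -23/4, b = 31/4, maximum Z = 417/4

Vertices and Z = -6a + 9b:
  (20/19, 18/19) → Z = 42/19
  (-23/4, 31/4) → Z = 417/4
  (47/164, -15/41) → Z = -411/82
  (-112/41, 95/41) → Z = 1527/41

The binding constraints are 2a + 2b = 4 and -9a - 5b = 13.
Solving simultaneously gives a = -23/4, b = 31/4.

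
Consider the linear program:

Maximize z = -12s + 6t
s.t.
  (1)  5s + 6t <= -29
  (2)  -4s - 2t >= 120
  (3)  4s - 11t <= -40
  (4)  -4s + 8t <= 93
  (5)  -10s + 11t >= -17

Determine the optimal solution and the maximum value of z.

s = -703/12, t = -53/3, maximum z = 597

At the optimal vertex, 4s - 11t = -40 and -4s + 8t = 93.
Solving simultaneously gives s = -703/12, t = -53/3.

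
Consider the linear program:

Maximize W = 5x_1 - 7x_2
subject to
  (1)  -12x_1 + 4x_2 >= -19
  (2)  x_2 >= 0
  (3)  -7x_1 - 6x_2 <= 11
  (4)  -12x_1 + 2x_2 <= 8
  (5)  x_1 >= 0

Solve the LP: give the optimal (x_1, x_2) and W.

Vertices and W = 5x_1 - 7x_2:
  (19/12, 0) → W = 95/12
  (0, 0) → W = 0
  (0, 4) → W = -28
The feasible region is unbounded (it extends along (1, 3), (1, 6)), but W strictly decreases along every unbounded feasible direction, so there is no improving ray and the maximum is attained at a vertex.

The optimum lies where -12x_1 + 4x_2 = -19 and x_2 = 0.
Solving simultaneously gives x_1 = 19/12, x_2 = 0.

x_1 = 19/12, x_2 = 0, maximum W = 95/12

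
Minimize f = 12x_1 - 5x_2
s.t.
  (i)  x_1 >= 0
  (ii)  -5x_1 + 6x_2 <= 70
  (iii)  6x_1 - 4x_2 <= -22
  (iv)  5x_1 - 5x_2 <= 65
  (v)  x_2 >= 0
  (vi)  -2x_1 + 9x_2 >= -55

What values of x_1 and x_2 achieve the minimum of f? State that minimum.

x_1 = 0, x_2 = 35/3, minimum f = -175/3

Vertices and f = 12x_1 - 5x_2:
  (0, 35/3) → f = -175/3
  (0, 11/2) → f = -55/2
  (37/4, 155/8) → f = 113/8

At the optimal vertex, x_1 = 0 and -5x_1 + 6x_2 = 70.
Solving simultaneously gives x_1 = 0, x_2 = 35/3.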